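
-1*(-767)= 767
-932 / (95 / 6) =-5592 / 95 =-58.86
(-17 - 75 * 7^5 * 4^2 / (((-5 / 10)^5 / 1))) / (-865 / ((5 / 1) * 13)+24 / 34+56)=142630921043 / 9591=14871329.48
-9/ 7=-1.29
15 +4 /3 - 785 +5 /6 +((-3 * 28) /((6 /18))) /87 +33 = -128365 /174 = -737.73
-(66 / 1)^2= -4356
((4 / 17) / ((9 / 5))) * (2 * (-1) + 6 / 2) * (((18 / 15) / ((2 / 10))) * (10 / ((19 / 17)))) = 400 / 57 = 7.02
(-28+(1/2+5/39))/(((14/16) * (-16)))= 305/156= 1.96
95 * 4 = 380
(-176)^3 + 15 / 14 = -76324849 / 14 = -5451774.93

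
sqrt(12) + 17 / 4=2 *sqrt(3) + 17 / 4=7.71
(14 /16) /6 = 7 /48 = 0.15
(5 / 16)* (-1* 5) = -25 / 16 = -1.56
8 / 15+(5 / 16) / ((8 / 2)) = 587 / 960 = 0.61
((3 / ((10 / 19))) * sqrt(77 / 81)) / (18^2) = 19 * sqrt(77) / 9720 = 0.02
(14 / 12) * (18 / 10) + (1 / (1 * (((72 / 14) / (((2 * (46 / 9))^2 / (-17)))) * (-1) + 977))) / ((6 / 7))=912992591 / 434511510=2.10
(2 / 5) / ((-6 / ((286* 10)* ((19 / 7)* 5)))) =-2587.62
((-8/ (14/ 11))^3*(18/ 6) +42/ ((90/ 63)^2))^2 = 154372002170409/ 294122500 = 524856.15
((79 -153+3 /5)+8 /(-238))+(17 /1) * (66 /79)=-2784157 /47005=-59.23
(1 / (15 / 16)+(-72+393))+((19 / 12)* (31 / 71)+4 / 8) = 1377079 / 4260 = 323.26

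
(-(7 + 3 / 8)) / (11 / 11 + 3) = -59 / 32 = -1.84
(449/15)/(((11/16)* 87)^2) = 114944/13737735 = 0.01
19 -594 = -575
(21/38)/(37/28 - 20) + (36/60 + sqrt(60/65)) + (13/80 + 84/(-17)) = -56871811/13514320 + 2 * sqrt(39)/13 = -3.25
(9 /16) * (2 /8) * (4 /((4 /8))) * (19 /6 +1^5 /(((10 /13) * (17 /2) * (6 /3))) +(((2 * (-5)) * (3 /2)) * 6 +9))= -14871 /170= -87.48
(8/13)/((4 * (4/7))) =7/26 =0.27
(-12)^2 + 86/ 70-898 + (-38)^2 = 691.23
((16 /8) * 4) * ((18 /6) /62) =12 /31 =0.39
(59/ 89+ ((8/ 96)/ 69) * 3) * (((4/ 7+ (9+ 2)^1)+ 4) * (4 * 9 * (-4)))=-3059412/ 2047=-1494.58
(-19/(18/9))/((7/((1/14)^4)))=-19/537824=-0.00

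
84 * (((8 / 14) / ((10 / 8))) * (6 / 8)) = 144 / 5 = 28.80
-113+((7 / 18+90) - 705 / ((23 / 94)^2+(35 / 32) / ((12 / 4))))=-2727726637 / 1620198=-1683.58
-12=-12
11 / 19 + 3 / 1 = 68 / 19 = 3.58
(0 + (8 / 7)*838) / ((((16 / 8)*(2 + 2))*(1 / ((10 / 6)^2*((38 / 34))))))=371.66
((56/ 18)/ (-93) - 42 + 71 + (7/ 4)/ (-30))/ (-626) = -967847/ 20958480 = -0.05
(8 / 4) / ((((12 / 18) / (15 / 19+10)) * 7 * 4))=615 / 532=1.16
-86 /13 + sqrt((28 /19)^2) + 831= 203987 /247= 825.86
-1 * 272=-272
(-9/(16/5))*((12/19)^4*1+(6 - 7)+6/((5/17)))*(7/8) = -802923471/16681088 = -48.13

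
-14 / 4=-7 / 2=-3.50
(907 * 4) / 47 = 77.19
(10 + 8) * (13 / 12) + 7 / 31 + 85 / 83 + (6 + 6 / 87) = 4002287 / 149234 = 26.82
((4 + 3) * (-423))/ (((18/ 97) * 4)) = -31913/ 8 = -3989.12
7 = 7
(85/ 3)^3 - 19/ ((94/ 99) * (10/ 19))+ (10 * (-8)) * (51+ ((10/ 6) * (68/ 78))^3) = 27674320197893/ 1505516220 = 18381.95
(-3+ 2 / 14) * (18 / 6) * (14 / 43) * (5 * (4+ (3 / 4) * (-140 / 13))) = 31800 / 559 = 56.89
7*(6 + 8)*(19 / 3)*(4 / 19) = 392 / 3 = 130.67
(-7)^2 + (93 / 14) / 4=2837 / 56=50.66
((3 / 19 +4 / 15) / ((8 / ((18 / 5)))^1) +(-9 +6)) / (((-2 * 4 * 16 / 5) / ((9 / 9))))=5337 / 48640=0.11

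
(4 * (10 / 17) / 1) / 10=4 / 17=0.24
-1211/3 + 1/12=-4843/12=-403.58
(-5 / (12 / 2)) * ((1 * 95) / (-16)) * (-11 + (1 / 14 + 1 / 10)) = -36005 / 672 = -53.58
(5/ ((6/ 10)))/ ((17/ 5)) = 2.45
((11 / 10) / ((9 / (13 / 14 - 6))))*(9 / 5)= -781 / 700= -1.12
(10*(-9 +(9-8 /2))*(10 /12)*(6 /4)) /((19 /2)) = -100 /19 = -5.26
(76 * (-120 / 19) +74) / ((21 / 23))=-1334 / 3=-444.67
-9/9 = -1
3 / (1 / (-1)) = -3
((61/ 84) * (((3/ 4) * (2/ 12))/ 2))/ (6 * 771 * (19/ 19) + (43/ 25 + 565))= 1525/ 174475392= 0.00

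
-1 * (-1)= 1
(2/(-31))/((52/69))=-69/806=-0.09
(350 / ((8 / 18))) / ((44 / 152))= 29925 / 11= 2720.45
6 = 6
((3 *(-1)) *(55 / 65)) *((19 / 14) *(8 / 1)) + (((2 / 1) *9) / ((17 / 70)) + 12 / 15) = 366308 / 7735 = 47.36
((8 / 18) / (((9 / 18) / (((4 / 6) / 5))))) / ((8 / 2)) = 4 / 135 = 0.03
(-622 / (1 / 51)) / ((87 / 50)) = -528700 / 29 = -18231.03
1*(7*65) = 455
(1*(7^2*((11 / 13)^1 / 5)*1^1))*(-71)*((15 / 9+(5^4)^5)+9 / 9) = -10948848724365540527 / 195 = -56147942176233541.16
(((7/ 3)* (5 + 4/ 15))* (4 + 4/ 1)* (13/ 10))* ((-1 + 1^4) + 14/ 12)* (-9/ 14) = -7189/ 75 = -95.85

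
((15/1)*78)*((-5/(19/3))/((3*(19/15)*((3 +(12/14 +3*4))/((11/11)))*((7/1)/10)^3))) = -29250000/654493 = -44.69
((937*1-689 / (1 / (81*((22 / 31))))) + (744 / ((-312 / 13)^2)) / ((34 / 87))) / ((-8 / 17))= 326032403 / 3968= 82165.42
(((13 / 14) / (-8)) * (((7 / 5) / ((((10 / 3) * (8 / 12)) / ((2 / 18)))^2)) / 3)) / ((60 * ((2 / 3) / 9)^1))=-39 / 1280000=-0.00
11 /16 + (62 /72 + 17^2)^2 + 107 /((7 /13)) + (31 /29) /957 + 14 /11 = 1767045315005 /20981268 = 84220.14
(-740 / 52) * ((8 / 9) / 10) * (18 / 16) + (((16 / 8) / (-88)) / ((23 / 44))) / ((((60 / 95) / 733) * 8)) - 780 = -22611019 / 28704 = -787.73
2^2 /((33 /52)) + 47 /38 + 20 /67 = 658565 /84018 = 7.84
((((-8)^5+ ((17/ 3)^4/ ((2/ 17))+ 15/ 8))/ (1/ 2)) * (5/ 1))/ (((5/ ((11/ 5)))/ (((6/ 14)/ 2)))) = -171083231/ 7560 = -22630.06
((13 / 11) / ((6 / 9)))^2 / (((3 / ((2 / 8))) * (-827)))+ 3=4802709 / 1601072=3.00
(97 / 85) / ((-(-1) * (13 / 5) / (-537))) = -52089 / 221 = -235.70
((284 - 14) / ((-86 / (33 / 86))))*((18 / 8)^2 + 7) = -859815 / 59168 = -14.53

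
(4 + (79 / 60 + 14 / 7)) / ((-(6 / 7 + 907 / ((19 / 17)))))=-58387 / 6482820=-0.01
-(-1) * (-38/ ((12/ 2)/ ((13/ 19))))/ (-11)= 13/ 33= 0.39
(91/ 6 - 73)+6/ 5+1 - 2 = -1729/ 30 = -57.63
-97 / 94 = -1.03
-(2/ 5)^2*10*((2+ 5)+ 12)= -152/ 5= -30.40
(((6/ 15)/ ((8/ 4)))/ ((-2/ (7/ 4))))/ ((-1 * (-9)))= -7/ 360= -0.02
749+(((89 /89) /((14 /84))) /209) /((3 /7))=749.07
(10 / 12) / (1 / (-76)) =-190 / 3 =-63.33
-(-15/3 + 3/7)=32/7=4.57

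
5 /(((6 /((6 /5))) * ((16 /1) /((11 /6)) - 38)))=-11 /322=-0.03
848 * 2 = 1696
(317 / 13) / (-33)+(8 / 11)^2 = -991 / 4719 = -0.21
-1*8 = -8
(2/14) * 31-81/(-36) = 187/28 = 6.68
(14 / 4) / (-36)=-7 / 72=-0.10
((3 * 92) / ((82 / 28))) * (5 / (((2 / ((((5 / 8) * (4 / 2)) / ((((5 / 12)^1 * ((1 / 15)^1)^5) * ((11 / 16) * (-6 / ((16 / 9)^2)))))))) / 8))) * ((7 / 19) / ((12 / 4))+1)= -31653888000000 / 8569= -3694000233.40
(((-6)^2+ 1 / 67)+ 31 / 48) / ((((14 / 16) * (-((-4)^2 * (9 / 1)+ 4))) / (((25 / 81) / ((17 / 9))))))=-421075 / 9102888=-0.05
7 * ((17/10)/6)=119/60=1.98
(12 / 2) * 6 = 36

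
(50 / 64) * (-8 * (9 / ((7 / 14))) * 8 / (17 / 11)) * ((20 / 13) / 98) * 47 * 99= -460647000 / 10829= -42538.28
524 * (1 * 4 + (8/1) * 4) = 18864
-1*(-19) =19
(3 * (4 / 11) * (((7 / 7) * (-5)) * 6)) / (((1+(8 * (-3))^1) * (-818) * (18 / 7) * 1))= -0.00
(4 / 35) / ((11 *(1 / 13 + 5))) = 26 / 12705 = 0.00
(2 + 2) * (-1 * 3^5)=-972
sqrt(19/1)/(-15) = -sqrt(19)/15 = -0.29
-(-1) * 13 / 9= 13 / 9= 1.44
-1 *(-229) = 229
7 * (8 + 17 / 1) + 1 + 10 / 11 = 1946 / 11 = 176.91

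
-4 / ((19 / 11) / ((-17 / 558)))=0.07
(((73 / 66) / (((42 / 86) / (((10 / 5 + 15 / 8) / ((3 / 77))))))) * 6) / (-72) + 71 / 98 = -4584109 / 254016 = -18.05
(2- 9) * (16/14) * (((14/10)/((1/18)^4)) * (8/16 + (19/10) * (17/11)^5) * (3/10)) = -122492987781696/20131375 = -6084680.64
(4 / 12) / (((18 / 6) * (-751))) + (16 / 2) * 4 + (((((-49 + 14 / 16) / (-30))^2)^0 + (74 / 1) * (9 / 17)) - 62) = 1169290 / 114903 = 10.18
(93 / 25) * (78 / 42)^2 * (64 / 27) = 335296 / 11025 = 30.41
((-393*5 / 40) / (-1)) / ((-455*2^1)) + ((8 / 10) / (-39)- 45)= -984427 / 21840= -45.07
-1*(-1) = 1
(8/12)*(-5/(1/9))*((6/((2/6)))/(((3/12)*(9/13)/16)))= -49920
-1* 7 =-7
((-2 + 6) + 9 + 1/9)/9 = 1.46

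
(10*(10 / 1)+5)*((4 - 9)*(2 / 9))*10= -1166.67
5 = 5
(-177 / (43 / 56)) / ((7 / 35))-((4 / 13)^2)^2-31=-1453565981 / 1228123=-1183.57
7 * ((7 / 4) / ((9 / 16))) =196 / 9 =21.78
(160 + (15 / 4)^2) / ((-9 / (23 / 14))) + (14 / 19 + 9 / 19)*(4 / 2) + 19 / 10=-27.45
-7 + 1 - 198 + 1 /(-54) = -11017 /54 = -204.02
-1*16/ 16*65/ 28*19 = -1235/ 28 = -44.11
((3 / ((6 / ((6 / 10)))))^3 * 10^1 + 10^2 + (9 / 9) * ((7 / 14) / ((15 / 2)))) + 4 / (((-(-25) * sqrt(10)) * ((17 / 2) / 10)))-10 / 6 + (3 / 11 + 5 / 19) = 8 * sqrt(10) / 425 + 2073403 / 20900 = 99.27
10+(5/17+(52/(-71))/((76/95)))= 11320/1207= 9.38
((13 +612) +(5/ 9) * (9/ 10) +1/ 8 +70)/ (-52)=-5565/ 416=-13.38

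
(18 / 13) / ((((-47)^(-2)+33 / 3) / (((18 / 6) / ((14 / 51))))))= 1.38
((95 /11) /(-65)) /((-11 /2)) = 38 /1573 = 0.02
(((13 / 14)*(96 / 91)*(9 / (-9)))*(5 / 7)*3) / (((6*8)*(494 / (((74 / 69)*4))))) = -740 / 1948583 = -0.00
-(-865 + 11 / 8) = 6909 / 8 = 863.62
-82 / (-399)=82 / 399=0.21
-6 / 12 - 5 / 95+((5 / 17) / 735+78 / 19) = 3.55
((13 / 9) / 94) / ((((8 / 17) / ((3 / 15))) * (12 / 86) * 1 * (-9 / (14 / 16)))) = -66521 / 14618880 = -0.00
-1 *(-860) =860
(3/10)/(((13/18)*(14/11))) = 297/910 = 0.33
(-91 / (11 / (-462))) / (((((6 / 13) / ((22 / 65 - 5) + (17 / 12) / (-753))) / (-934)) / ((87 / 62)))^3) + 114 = 32513696561190631824610168485373423 / 3663215750766816000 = 8875725257073538.10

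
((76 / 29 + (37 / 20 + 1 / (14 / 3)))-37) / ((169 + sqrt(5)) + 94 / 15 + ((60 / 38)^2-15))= -0.20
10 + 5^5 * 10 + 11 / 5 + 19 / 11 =31263.93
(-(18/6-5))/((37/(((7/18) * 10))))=70/333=0.21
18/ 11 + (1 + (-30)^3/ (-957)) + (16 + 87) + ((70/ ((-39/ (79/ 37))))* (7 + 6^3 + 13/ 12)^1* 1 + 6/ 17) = -34019346715/ 46952334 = -724.55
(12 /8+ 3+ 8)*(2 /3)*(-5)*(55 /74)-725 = -167825 /222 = -755.97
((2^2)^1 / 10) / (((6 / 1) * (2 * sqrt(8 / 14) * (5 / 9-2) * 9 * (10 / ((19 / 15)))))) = -19 * sqrt(7) / 117000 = -0.00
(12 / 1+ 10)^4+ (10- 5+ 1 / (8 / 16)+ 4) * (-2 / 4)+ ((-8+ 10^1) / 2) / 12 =2811007 / 12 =234250.58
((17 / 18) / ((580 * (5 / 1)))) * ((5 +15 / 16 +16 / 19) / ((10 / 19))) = 3893 / 928000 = 0.00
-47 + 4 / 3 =-45.67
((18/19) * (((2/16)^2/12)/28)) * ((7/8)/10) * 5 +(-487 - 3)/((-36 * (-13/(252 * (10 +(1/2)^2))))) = -5472194521/2023424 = -2704.42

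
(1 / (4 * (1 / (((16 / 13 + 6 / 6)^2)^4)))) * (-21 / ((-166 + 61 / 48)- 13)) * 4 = 504248384264688 / 6958998780851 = 72.46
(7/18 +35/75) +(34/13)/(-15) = 797/1170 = 0.68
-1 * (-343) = 343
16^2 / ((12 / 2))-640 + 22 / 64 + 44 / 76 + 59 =-980237 / 1824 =-537.41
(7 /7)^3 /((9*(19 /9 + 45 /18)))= 2 /83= 0.02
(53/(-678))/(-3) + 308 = 626525/2034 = 308.03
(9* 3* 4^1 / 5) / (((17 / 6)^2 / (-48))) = -186624 / 1445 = -129.15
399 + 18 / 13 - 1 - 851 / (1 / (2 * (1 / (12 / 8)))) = -28676 / 39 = -735.28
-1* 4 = -4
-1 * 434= -434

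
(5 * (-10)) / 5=-10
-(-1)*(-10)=-10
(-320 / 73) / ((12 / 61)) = -4880 / 219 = -22.28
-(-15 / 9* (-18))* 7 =-210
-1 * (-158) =158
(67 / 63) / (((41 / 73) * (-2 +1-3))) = -4891 / 10332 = -0.47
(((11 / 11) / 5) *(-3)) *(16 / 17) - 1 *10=-898 / 85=-10.56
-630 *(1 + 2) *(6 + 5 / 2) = -16065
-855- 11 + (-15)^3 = -4241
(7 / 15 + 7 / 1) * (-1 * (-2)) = 224 / 15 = 14.93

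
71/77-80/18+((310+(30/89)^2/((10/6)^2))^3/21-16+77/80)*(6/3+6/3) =39101739557843797187021/6888160692719460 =5676659.02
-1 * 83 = -83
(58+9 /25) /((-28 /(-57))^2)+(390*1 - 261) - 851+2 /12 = -28222927 /58800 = -479.98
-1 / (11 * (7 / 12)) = -12 / 77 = -0.16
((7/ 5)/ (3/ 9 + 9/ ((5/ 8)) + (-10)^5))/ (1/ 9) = -189/ 1499779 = -0.00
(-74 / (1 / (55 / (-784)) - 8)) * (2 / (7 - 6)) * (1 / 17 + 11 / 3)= 24.78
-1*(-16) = 16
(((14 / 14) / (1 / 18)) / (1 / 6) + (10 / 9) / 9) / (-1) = -8758 / 81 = -108.12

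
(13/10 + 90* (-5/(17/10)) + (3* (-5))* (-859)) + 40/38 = 40771149/3230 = 12622.65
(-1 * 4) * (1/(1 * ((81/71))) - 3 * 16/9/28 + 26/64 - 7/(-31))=-5.27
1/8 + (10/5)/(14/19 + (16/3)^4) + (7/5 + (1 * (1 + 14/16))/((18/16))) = 238854577/74779080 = 3.19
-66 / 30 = -11 / 5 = -2.20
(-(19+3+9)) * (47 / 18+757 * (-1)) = 420949 / 18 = 23386.06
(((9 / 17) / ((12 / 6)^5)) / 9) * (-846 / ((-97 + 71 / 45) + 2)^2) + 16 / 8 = 9613590529 / 4807223552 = 2.00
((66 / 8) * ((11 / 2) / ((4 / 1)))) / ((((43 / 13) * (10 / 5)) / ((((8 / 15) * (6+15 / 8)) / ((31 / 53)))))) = 5252247 / 426560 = 12.31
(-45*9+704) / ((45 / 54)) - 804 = -2226 / 5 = -445.20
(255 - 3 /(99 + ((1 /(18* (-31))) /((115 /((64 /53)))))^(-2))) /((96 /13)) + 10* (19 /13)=49.15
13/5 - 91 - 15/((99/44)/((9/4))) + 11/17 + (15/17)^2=-147353/1445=-101.97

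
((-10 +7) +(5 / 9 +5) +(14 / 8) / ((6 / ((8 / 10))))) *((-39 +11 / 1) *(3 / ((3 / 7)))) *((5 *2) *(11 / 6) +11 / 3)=-541156 / 45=-12025.69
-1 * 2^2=-4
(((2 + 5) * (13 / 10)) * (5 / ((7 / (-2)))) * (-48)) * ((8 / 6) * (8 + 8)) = 13312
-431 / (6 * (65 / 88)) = -18964 / 195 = -97.25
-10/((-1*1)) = 10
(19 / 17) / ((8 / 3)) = 57 / 136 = 0.42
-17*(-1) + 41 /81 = 1418 /81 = 17.51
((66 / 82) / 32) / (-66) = -1 / 2624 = -0.00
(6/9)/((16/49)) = 49/24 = 2.04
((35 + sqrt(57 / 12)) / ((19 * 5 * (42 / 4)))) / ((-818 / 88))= -88 / 23313 - 44 * sqrt(19) / 815955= -0.00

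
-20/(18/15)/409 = -50/1227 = -0.04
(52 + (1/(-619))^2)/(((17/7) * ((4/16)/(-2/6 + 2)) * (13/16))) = 44630595520/254035743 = 175.69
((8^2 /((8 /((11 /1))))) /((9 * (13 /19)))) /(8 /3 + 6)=836 /507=1.65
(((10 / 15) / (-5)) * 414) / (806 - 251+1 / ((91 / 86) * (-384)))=-4822272 / 48484585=-0.10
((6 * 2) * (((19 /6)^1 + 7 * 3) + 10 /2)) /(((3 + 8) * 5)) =70 /11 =6.36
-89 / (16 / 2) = -89 / 8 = -11.12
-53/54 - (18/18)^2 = -107/54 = -1.98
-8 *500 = -4000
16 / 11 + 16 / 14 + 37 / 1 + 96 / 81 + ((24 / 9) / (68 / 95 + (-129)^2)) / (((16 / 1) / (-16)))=134044583201 / 3286822077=40.78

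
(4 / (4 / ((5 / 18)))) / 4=5 / 72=0.07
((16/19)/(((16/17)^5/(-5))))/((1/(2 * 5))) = -35496425/622592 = -57.01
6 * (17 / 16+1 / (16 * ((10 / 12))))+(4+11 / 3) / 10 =911 / 120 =7.59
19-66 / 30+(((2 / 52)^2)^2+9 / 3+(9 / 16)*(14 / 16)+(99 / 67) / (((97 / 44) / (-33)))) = -216955008167 / 118795480960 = -1.83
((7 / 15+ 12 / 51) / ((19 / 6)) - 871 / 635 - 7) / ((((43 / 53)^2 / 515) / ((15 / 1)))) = -7254593877810 / 75847829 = -95646.69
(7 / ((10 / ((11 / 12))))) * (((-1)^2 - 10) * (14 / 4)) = -1617 / 80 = -20.21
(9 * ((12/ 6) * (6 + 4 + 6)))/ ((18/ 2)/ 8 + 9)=256/ 9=28.44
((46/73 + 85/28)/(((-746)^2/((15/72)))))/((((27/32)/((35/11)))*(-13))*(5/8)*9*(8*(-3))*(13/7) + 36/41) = 10752455/6778811028303396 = 0.00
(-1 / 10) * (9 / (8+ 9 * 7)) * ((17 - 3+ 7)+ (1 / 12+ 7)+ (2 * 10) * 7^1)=-6051 / 2840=-2.13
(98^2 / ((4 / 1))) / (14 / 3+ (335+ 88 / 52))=93639 / 13313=7.03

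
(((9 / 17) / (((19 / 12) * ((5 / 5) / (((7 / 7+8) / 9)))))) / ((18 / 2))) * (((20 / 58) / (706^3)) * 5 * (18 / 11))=1350 / 4532286149149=0.00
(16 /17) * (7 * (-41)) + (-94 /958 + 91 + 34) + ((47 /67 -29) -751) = -504397423 /545581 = -924.51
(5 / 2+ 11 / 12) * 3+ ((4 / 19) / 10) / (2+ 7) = 35063 / 3420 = 10.25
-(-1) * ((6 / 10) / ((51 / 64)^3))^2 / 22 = 34359738368 / 537664349475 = 0.06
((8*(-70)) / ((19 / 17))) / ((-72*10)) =119 / 171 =0.70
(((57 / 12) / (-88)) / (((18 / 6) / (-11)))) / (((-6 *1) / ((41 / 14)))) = -779 / 8064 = -0.10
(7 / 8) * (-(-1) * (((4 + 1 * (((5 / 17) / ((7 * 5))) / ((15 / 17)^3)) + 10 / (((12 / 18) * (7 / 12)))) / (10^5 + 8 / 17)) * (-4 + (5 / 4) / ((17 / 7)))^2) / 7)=626140807 / 1387206528000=0.00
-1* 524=-524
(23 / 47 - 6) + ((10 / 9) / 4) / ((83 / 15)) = -127807 / 23406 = -5.46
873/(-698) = -873/698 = -1.25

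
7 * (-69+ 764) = 4865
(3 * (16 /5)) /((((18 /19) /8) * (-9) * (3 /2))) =-2432 /405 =-6.00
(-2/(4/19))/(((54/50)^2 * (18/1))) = -11875/26244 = -0.45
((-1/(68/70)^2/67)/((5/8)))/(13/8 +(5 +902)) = -3920/140749647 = -0.00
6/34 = 3/17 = 0.18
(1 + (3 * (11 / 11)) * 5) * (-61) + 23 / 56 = -54633 / 56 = -975.59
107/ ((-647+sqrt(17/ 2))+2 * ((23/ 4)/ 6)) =-9939444/ 59921857 - 7704 * sqrt(34)/ 59921857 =-0.17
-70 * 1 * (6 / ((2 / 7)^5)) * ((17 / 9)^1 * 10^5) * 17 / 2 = -354172510416.67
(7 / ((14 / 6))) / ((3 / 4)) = 4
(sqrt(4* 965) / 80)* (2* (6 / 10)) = 3* sqrt(965) / 100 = 0.93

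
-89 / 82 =-1.09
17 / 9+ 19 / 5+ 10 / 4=737 / 90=8.19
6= 6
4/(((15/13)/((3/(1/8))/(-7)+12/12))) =-884/105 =-8.42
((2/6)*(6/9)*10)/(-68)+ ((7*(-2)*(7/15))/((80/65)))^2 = 2296691/81600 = 28.15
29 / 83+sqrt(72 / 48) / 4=sqrt(6) / 8+29 / 83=0.66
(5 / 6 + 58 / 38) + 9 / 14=1198 / 399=3.00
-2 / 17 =-0.12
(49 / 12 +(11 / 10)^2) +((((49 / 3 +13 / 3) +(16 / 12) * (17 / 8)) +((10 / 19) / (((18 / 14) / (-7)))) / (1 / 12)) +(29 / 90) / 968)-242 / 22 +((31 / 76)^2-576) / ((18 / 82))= -23062120883 / 8736200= -2639.83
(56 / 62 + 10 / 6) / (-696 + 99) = -239 / 55521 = -0.00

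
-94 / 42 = -47 / 21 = -2.24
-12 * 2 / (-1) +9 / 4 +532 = 2233 / 4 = 558.25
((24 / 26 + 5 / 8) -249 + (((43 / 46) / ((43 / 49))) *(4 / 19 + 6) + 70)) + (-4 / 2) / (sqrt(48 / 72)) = -7764171 / 45448 -sqrt(6) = -173.29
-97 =-97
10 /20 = 1 /2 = 0.50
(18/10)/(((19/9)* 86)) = 81/8170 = 0.01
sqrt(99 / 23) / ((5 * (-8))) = -3 * sqrt(253) / 920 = -0.05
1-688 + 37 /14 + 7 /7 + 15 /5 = -9525 /14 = -680.36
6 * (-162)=-972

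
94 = 94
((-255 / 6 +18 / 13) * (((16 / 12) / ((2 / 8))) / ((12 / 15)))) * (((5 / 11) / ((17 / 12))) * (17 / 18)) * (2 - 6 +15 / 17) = 5665700 / 21879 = 258.96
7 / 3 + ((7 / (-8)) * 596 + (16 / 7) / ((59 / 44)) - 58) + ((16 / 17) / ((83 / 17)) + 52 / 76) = -2245367041 / 3907806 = -574.59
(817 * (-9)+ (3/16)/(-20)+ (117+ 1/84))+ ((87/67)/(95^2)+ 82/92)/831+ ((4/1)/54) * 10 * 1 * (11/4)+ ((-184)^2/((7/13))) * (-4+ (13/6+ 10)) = 23590401027413264237/46598442004800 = 506248.71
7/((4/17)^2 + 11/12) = 24276/3371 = 7.20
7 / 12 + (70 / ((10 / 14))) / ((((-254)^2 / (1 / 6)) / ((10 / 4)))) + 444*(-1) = -171644573 / 387096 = -443.42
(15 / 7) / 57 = 5 / 133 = 0.04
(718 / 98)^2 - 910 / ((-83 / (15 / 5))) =17251853 / 199283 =86.57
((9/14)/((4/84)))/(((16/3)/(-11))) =-891/32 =-27.84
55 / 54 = 1.02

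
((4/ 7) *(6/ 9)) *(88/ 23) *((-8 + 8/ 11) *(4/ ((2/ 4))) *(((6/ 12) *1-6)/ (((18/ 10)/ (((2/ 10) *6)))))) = 450560/ 1449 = 310.95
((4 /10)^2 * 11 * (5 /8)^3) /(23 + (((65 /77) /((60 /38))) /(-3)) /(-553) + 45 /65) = 54801747 /3021725120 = 0.02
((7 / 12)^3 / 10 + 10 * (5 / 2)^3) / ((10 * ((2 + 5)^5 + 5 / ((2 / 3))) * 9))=2700343 / 26149910400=0.00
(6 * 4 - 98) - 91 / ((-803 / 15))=-58057 / 803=-72.30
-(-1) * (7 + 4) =11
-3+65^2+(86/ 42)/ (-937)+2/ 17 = 1412335621/ 334509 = 4222.12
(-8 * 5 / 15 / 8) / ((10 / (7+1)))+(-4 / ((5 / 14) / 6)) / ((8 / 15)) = -1894 / 15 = -126.27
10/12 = 5/6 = 0.83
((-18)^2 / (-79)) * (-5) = 1620 / 79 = 20.51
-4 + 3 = -1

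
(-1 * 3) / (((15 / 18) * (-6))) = 3 / 5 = 0.60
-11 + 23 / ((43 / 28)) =171 / 43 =3.98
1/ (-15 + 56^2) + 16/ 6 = 24971/ 9363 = 2.67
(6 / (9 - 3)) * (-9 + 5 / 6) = -49 / 6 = -8.17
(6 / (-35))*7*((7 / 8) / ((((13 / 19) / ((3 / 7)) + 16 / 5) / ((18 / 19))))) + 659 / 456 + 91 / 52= 1862443 / 623352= 2.99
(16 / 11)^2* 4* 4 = 4096 / 121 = 33.85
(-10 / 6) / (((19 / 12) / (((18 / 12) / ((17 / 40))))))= -1200 / 323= -3.72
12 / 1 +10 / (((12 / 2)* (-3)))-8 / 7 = 649 / 63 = 10.30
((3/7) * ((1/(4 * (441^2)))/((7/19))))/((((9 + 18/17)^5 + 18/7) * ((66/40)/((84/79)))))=539545660/57658738631723773929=0.00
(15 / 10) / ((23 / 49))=147 / 46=3.20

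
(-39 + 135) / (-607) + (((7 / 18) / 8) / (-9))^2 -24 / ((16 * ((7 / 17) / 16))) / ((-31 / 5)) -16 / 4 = 1159902234583 / 221237339904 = 5.24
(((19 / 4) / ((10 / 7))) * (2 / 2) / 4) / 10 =133 / 1600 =0.08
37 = 37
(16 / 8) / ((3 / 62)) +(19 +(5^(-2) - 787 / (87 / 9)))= -45763 / 2175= -21.04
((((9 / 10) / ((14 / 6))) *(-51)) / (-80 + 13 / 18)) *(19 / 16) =235467 / 799120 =0.29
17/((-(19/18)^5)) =-32122656/2476099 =-12.97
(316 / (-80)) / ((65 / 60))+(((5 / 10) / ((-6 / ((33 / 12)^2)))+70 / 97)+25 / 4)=3262807 / 1210560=2.70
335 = 335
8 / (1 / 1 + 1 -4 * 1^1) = -4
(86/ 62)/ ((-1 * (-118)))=43/ 3658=0.01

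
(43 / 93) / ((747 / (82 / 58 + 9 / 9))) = 3010 / 2014659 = 0.00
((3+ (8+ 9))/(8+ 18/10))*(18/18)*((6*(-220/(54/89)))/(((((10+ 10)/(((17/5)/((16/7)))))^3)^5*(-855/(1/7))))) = 38787607536229263343226675519747/4435865488974843740160000000000000000000000000000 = 0.00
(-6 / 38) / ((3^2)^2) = -1 / 513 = -0.00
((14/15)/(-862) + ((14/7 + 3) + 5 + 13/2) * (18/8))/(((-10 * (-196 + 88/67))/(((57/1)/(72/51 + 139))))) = 41551780409/5367851227200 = 0.01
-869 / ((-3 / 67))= 58223 / 3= 19407.67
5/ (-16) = -0.31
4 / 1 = 4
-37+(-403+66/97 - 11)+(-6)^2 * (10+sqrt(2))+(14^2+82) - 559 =-36018/97+36 * sqrt(2) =-320.41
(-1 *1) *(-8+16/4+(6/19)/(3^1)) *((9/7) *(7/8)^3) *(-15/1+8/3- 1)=-27195/608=-44.73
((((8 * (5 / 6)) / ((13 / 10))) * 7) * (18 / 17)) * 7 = 58800 / 221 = 266.06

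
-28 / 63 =-4 / 9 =-0.44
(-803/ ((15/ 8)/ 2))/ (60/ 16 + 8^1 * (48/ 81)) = -462528/ 4585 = -100.88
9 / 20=0.45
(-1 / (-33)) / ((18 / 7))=7 / 594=0.01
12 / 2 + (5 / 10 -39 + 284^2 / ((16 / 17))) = 171329 / 2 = 85664.50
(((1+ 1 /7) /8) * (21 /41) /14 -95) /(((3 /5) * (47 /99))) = -8996955 /26978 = -333.49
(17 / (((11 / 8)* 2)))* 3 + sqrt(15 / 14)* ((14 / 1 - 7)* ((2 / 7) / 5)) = sqrt(210) / 35 + 204 / 11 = 18.96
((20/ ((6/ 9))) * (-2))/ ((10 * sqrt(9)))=-2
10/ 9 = 1.11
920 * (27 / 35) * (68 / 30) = 1608.69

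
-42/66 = -7/11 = -0.64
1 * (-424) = -424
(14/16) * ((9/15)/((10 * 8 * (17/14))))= 147/27200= 0.01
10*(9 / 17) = 90 / 17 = 5.29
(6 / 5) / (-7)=-6 / 35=-0.17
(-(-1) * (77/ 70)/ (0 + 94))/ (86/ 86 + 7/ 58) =319/ 30550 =0.01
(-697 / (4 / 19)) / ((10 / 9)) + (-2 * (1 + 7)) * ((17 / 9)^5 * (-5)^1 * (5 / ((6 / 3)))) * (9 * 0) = -119187 / 40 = -2979.68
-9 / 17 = -0.53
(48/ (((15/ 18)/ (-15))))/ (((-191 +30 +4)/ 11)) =9504/ 157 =60.54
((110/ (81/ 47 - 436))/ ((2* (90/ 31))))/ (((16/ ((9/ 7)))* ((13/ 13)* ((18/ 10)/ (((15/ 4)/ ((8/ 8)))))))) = -400675/ 54864768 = -0.01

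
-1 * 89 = -89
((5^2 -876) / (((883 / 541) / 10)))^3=-141741937471.66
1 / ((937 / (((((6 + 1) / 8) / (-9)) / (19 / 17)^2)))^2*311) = 4092529 / 184467120041750976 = 0.00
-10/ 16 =-5/ 8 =-0.62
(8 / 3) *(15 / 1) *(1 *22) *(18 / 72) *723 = 159060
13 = 13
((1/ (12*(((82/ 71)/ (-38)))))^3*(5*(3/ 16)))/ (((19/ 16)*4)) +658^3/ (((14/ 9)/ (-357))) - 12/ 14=-72676240877943421741/ 1111557888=-65382326608.93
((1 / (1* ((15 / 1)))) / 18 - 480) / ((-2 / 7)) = 907193 / 540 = 1679.99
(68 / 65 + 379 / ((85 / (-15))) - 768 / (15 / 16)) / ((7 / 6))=-1173558 / 1547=-758.60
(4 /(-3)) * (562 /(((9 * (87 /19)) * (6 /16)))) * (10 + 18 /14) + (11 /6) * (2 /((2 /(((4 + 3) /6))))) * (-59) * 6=-128688517 /98658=-1304.39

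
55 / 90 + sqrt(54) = 11 / 18 + 3*sqrt(6) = 7.96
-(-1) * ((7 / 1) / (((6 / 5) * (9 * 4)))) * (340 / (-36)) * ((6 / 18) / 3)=-2975 / 17496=-0.17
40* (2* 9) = 720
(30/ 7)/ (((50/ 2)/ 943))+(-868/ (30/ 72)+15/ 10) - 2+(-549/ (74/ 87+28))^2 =-68794306247/ 44100700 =-1559.94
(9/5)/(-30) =-3/50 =-0.06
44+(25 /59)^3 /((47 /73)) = 425864397 /9652813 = 44.12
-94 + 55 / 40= -741 / 8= -92.62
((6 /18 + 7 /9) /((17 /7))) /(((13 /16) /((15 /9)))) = 5600 /5967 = 0.94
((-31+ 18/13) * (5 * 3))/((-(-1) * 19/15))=-86625/247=-350.71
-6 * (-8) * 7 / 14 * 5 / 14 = 60 / 7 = 8.57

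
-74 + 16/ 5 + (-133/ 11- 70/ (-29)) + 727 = 1031204/ 1595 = 646.52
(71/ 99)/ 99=0.01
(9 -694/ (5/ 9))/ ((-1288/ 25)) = 31005/ 1288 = 24.07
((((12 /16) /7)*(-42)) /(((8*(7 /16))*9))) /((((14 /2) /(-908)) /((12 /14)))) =15.88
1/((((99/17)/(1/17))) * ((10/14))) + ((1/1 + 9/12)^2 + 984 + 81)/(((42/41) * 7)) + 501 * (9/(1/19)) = 66610021421/776160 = 85819.96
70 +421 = 491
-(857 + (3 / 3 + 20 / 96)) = -20597 / 24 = -858.21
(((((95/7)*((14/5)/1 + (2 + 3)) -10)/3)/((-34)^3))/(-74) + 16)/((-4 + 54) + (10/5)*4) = 977255327/3542548128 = 0.28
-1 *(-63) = 63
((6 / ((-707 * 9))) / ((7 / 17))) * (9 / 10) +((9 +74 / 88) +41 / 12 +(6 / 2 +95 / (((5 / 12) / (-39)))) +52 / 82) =-594277122041 / 66959970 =-8875.11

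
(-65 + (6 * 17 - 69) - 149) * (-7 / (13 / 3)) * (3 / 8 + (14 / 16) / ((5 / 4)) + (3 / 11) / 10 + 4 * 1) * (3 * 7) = 35839629 / 1144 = 31328.35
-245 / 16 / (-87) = 245 / 1392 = 0.18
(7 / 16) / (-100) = -7 / 1600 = -0.00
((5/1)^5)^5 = 298023223876953125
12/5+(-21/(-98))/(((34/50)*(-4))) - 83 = -80.68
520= 520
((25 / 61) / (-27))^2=625 / 2712609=0.00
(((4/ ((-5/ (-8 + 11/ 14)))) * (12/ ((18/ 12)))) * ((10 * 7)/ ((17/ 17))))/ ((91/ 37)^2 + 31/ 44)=478.57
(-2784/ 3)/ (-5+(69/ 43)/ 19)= 47386/ 251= 188.79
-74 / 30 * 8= -296 / 15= -19.73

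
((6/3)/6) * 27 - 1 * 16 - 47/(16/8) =-61/2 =-30.50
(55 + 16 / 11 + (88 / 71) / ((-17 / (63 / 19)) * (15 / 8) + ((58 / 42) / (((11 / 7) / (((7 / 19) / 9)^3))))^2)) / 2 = 644781810470959169424279 / 22894799440109708324642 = 28.16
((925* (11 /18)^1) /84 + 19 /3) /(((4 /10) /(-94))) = -4641485 /1512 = -3069.77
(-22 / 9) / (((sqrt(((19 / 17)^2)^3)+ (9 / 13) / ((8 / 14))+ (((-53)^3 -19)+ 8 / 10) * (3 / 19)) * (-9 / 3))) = -533944840 / 15404147027001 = -0.00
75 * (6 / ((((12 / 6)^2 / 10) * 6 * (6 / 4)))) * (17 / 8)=2125 / 8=265.62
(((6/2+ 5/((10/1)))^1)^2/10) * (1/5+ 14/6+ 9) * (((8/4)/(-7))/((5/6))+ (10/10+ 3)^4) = 3612.01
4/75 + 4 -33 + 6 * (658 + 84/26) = 3839977/975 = 3938.44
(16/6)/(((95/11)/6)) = 176/95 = 1.85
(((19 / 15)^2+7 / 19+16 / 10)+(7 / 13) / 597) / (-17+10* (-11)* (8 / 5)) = -39523813 / 2134469025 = -0.02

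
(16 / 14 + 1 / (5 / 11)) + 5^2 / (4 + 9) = 2396 / 455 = 5.27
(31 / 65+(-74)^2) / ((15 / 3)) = 355971 / 325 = 1095.30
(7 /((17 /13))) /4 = 91 /68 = 1.34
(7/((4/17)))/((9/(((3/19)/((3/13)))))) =1547/684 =2.26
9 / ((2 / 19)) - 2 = 167 / 2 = 83.50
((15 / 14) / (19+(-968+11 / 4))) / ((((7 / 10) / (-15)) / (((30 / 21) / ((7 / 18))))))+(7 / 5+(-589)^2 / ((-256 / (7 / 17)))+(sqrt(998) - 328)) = -34982722268407 / 39550040320+sqrt(998) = -852.93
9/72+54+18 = 577/8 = 72.12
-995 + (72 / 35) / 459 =-1776067 / 1785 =-995.00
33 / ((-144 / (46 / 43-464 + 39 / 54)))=3935239 / 37152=105.92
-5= -5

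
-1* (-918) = 918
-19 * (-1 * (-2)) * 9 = -342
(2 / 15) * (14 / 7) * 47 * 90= 1128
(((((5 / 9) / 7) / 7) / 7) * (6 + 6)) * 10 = 200 / 1029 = 0.19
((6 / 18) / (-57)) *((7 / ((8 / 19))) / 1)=-7 / 72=-0.10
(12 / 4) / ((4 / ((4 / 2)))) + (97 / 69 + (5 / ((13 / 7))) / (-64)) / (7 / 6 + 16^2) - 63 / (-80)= 169248107 / 73817120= 2.29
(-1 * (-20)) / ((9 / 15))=33.33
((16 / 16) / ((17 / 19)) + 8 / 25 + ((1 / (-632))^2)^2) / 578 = 97478653915561 / 39190885980774400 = 0.00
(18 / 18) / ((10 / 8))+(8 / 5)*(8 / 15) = 124 / 75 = 1.65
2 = 2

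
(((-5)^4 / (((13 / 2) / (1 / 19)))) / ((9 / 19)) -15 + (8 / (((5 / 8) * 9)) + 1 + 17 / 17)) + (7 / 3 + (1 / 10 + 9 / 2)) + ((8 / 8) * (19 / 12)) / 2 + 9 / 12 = 35479 / 4680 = 7.58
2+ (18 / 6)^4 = 83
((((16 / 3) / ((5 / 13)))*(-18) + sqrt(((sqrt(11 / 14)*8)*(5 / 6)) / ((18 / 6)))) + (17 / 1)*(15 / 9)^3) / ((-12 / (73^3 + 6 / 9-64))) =-1166861*11^(1 / 4)*14^(3 / 4)*sqrt(5) / 756 + 26920650131 / 4860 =5493737.31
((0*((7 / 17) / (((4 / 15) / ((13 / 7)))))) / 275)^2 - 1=-1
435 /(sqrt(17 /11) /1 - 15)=-71775 /2458 - 435 * sqrt(187) /2458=-31.62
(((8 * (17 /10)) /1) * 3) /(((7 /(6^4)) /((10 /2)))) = 264384 /7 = 37769.14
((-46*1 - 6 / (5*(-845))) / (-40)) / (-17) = -1429 / 21125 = -0.07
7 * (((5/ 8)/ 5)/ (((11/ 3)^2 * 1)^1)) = 63/ 968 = 0.07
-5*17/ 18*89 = -420.28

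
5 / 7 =0.71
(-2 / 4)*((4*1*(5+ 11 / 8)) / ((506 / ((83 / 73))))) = -4233 / 147752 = -0.03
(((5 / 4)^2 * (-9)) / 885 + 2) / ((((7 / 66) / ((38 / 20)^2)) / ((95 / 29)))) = 423947931 / 1916320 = 221.23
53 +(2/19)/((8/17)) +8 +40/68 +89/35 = 2910123/45220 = 64.35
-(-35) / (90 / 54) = 21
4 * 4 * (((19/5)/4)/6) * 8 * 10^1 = 608/3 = 202.67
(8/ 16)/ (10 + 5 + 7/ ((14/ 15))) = 1/ 45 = 0.02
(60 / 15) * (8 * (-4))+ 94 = -34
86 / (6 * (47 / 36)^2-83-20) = -18576 / 20039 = -0.93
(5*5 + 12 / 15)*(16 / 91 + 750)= 8806314 / 455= 19354.54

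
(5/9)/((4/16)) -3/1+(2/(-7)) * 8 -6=-571/63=-9.06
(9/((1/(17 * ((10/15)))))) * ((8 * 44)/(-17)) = -2112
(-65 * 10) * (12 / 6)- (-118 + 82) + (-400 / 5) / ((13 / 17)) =-17792 / 13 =-1368.62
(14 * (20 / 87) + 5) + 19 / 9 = 2696 / 261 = 10.33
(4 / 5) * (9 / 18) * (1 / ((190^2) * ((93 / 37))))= 37 / 8393250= 0.00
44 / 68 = 11 / 17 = 0.65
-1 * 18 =-18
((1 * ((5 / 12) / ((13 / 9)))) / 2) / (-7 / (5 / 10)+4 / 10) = -75 / 7072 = -0.01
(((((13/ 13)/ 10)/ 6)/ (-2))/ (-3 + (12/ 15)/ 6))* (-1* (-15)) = 15/ 344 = 0.04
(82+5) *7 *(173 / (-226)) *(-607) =63951699 / 226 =282972.12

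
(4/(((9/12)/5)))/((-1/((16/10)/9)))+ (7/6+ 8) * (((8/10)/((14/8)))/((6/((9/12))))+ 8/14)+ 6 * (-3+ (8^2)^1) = 69367/189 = 367.02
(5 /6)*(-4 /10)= -1 /3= -0.33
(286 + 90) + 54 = 430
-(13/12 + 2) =-37/12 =-3.08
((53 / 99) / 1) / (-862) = -53 / 85338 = -0.00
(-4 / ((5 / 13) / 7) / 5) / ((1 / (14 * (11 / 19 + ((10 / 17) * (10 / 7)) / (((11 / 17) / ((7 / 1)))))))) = -10299016 / 5225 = -1971.10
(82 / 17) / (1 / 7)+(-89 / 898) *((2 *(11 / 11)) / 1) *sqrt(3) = 33.42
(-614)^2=376996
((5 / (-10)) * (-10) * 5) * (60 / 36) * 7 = 875 / 3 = 291.67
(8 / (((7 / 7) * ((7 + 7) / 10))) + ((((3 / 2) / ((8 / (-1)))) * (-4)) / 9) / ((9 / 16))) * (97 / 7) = 107476 / 1323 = 81.24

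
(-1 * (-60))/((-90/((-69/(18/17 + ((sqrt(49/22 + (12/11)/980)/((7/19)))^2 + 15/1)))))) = 8979740/6339719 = 1.42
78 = 78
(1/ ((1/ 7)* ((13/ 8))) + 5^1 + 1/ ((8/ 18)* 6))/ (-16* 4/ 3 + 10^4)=3021/ 3113344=0.00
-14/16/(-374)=7/2992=0.00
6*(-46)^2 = 12696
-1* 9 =-9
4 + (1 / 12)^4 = 82945 / 20736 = 4.00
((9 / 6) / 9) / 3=1 / 18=0.06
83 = 83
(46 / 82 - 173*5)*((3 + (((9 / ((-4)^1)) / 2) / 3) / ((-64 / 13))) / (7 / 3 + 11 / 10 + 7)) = -418658625 / 1642624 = -254.87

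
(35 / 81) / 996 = 35 / 80676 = 0.00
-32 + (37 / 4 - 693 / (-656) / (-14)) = -29947 / 1312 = -22.83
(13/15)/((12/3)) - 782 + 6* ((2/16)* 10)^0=-46547/60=-775.78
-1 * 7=-7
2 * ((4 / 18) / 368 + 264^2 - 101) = 115249321 / 828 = 139190.00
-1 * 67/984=-67/984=-0.07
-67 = -67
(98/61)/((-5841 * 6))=-49/1068903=-0.00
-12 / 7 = -1.71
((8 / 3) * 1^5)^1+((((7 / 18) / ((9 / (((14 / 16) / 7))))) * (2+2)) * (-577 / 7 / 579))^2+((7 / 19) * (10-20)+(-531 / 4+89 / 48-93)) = -9399311326841 / 41790807819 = -224.91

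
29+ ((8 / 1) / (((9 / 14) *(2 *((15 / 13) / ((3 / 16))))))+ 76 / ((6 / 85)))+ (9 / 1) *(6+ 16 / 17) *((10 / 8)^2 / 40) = 54302419 / 48960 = 1109.12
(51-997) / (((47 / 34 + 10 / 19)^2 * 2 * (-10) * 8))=49347617 / 30405780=1.62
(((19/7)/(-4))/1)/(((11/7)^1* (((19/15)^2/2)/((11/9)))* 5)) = -5/38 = -0.13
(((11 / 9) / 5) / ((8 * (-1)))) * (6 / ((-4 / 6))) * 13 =143 / 40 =3.58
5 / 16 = 0.31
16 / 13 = 1.23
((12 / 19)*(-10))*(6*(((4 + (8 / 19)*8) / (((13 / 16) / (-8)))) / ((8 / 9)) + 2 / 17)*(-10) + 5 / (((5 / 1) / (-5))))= -30853.31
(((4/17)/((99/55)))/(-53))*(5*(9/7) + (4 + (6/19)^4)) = -190450100/7397410923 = -0.03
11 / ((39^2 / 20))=0.14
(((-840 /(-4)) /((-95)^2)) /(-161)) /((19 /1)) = -0.00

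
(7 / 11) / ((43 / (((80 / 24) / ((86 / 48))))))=560 / 20339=0.03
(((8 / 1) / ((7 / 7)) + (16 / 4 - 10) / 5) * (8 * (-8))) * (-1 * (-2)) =-4352 / 5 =-870.40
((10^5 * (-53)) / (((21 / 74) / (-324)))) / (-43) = -42357600000 / 301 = -140722923.59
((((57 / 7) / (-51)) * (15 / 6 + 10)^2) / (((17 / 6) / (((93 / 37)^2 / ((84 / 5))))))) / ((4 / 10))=-2567671875 / 310182544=-8.28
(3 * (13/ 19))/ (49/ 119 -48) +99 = 1521066/ 15371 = 98.96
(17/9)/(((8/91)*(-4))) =-1547/288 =-5.37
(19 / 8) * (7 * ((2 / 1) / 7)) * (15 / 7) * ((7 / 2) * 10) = 1425 / 4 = 356.25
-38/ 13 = -2.92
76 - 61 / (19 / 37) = -813 / 19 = -42.79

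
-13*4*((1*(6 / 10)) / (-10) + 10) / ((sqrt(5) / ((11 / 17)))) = -142142*sqrt(5) / 2125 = -149.57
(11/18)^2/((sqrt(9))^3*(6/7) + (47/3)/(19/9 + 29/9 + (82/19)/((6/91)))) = 1139215/71271468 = 0.02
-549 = -549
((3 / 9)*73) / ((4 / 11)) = 803 / 12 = 66.92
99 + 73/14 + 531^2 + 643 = 282708.21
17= 17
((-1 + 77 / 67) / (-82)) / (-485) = 0.00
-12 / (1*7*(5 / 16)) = -192 / 35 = -5.49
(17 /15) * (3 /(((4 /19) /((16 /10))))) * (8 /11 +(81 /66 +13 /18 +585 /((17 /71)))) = 31285172 /495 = 63202.37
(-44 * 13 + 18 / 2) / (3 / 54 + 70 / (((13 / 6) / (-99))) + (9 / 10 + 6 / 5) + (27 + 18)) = 329355 / 1843514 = 0.18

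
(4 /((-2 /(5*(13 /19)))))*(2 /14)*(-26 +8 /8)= 3250 /133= 24.44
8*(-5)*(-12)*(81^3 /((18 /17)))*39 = 9395876880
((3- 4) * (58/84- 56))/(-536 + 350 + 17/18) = -6969/23317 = -0.30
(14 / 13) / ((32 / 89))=623 / 208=3.00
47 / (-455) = -47 / 455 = -0.10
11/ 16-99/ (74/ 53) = -70.22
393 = 393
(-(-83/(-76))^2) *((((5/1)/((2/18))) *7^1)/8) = -2170035/46208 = -46.96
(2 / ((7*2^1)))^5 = 1 / 16807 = 0.00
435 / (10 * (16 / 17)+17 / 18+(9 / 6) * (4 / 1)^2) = 12.66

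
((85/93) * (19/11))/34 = 95/2046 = 0.05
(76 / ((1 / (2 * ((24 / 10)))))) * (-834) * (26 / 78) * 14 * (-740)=1050653184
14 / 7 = 2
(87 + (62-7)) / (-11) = -142 / 11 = -12.91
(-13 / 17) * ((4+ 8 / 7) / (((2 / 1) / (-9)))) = 2106 / 119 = 17.70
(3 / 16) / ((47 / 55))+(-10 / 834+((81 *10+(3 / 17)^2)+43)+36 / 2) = 78956671157 / 90625776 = 871.24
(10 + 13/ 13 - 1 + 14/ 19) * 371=75684/ 19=3983.37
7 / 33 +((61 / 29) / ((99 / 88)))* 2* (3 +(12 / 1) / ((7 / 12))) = 591901 / 6699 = 88.36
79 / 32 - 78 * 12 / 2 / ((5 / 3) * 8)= -5221 / 160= -32.63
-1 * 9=-9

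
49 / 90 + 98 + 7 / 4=18053 / 180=100.29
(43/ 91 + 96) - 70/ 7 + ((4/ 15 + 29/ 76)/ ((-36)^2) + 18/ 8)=88.72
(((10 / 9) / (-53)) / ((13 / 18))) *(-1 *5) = 100 / 689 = 0.15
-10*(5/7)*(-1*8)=400/7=57.14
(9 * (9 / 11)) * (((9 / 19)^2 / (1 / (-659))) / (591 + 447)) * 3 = -4323699 / 1373966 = -3.15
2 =2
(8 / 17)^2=64 / 289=0.22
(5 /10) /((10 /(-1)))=-1 /20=-0.05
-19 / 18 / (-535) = 19 / 9630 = 0.00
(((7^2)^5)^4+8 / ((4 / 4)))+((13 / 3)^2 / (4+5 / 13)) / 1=3266171355346331356685356226421918814 / 513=6366805760909027985741435000000000.00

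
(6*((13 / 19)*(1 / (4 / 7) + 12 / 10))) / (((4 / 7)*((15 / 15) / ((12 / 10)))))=48321 / 1900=25.43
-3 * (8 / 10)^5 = -0.98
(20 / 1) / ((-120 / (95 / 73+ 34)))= -859 / 146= -5.88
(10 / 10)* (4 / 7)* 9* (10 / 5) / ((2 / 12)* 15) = 144 / 35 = 4.11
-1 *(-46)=46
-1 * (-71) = 71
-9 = -9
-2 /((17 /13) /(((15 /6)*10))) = -650 /17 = -38.24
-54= -54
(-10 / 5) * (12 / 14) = -12 / 7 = -1.71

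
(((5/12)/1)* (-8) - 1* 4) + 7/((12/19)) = 15/4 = 3.75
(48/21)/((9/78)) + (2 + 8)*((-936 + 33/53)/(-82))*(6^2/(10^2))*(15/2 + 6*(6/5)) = 56901625/91266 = 623.47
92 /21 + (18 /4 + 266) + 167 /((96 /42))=116909 /336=347.94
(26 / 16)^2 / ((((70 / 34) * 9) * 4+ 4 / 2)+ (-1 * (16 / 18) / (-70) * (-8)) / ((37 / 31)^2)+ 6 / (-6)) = 1238938155 / 35210515904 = 0.04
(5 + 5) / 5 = 2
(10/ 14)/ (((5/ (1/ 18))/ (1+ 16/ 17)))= 11/ 714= 0.02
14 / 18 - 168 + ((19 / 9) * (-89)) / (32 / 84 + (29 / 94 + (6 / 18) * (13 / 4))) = -5736521 / 20997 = -273.21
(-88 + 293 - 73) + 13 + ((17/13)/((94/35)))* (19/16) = 2846345/19552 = 145.58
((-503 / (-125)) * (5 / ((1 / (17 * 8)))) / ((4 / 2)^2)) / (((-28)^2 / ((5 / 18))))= 8551 / 35280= 0.24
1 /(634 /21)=21 /634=0.03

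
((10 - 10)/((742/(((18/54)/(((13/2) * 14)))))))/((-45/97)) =0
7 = 7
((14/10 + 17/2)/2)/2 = 99/40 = 2.48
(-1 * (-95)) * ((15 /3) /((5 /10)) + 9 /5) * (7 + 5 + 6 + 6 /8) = 84075 /4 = 21018.75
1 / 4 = 0.25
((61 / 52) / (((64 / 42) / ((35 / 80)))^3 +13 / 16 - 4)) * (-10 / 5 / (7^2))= -31635576 / 25811252675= -0.00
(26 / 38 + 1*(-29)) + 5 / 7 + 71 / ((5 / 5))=5772 / 133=43.40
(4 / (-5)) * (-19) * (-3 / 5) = -228 / 25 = -9.12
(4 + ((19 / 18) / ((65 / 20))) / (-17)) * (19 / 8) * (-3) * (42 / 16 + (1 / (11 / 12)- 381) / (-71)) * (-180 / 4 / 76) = 2959332705 / 22092928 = 133.95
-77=-77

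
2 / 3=0.67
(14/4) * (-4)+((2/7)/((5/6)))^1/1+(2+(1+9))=-58/35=-1.66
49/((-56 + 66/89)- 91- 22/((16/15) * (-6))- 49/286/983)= -9808342544/28588536401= -0.34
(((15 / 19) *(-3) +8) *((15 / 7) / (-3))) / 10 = -107 / 266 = -0.40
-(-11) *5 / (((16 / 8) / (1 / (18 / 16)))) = 220 / 9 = 24.44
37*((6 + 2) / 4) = 74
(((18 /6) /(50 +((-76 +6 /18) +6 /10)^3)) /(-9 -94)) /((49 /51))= 516375 /7204388732422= 0.00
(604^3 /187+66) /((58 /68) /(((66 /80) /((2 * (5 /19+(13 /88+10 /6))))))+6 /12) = 828998856972 /3373837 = 245713.96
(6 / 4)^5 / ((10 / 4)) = 243 / 80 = 3.04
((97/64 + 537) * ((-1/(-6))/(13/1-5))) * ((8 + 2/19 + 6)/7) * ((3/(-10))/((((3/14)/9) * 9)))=-461831/14592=-31.65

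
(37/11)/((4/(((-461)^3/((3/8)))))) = -7249941394/33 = -219695193.76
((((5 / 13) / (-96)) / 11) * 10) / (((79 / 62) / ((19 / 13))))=-14725 / 3524664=-0.00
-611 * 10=-6110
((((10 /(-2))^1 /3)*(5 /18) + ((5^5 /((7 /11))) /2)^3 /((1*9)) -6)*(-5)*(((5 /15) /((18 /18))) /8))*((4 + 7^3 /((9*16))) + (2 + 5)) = -1174089198267351595 /256048128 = -4585423871.04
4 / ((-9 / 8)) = -32 / 9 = -3.56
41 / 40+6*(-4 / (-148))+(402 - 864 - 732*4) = -5015443 / 1480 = -3388.81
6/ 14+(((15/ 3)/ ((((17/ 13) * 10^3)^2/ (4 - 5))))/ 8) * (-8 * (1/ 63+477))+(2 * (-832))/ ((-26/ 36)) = 2097837819697/ 910350000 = 2304.43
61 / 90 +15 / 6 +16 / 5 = 287 / 45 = 6.38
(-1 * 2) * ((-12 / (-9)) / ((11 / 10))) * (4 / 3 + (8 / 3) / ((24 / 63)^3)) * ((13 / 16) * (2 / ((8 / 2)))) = -618605 / 12672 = -48.82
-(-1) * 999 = 999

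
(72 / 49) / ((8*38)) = 9 / 1862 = 0.00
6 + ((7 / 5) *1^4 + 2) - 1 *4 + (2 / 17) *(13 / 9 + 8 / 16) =4306 / 765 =5.63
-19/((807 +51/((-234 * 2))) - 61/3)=-988/40901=-0.02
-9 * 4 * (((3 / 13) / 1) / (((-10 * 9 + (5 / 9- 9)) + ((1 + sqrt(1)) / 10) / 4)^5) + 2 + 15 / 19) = -43225212594797126690423004 / 430439748065258100019097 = -100.42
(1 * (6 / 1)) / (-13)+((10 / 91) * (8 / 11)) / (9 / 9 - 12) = -5162 / 11011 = -0.47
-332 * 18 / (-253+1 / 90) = 537840 / 22769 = 23.62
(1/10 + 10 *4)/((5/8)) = 1604/25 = 64.16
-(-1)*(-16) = -16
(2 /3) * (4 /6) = 4 /9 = 0.44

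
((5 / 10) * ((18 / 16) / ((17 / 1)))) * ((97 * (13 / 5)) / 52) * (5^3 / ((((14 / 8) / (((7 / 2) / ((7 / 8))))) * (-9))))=-2425 / 476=-5.09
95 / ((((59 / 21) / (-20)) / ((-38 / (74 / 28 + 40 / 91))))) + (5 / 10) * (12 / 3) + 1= 8340.06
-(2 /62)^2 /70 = -1 /67270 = -0.00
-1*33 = -33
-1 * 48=-48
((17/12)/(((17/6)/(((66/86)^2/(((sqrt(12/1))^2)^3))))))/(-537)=-121/381278592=-0.00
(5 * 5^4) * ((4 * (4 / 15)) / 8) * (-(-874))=1092500 / 3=364166.67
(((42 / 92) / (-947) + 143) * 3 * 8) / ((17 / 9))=672769260 / 370277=1816.94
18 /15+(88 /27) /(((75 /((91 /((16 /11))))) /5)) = 11983 /810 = 14.79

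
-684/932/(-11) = 0.07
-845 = -845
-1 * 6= -6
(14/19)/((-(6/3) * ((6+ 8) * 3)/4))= -0.04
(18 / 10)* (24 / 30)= 36 / 25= 1.44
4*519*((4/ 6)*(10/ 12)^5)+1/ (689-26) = 119478449/ 214812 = 556.20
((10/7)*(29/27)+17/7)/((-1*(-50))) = 107/1350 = 0.08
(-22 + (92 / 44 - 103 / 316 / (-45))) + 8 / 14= -21165649 / 1094940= -19.33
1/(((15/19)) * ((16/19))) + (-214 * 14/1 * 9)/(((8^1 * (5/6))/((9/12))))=-727667/240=-3031.95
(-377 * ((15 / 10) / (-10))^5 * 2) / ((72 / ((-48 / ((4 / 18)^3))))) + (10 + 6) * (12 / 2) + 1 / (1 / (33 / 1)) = 803338527 / 6400000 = 125.52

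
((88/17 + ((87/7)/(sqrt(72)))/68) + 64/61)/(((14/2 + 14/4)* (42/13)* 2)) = 377* sqrt(2)/1679328 + 13988/152439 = 0.09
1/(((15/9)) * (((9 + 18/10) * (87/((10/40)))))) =1/6264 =0.00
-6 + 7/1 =1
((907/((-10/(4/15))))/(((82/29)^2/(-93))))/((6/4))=23646397/126075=187.56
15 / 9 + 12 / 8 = 19 / 6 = 3.17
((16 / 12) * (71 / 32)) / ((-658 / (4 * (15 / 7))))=-355 / 9212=-0.04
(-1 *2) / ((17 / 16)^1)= -32 / 17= -1.88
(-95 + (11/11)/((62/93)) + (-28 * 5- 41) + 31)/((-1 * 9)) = 487/18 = 27.06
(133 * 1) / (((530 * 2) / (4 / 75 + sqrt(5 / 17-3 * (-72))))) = 133 / 19875 + 133 * sqrt(62509) / 18020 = 1.85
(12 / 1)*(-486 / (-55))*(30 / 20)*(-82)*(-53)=38018808 / 55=691251.05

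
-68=-68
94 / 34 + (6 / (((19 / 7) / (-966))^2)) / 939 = 1559948567 / 1920881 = 812.10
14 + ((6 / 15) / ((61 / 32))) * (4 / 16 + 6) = 934 / 61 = 15.31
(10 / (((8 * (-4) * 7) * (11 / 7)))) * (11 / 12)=-5 / 192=-0.03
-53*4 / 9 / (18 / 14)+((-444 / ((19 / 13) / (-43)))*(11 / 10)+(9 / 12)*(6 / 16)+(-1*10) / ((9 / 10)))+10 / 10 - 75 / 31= 109453391641 / 7633440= 14338.67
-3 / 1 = -3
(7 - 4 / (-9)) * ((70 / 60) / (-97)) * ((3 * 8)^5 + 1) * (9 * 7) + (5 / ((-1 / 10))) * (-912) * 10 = -25875905875 / 582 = -44460319.37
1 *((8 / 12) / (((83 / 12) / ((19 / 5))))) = 152 / 415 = 0.37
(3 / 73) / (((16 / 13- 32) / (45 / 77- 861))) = 645957 / 562100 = 1.15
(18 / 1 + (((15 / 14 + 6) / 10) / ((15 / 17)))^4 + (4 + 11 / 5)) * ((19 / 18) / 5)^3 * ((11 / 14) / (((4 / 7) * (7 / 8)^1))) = 445863549807295609 / 1225230300000000000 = 0.36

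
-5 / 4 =-1.25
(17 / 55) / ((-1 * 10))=-0.03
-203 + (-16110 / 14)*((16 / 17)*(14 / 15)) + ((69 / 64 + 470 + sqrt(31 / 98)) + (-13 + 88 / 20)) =-4087319 / 5440 + sqrt(62) / 14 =-750.78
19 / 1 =19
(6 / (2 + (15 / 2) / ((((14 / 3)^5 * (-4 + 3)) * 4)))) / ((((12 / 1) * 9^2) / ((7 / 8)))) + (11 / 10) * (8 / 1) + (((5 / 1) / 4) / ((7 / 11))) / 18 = 1738545436321 / 195082904520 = 8.91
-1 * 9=-9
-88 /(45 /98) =-8624 /45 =-191.64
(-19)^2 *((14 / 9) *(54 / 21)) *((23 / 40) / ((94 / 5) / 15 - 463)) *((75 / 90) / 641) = -0.00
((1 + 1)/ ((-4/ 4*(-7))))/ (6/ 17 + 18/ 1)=17/ 1092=0.02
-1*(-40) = 40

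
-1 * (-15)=15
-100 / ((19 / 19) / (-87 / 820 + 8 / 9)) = -28885 / 369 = -78.28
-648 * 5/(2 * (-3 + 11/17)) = 1377/2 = 688.50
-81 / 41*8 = -648 / 41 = -15.80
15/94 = 0.16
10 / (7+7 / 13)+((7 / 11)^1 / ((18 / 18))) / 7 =764 / 539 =1.42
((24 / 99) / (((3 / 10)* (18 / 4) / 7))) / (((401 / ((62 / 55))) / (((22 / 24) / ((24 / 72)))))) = 3472 / 357291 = 0.01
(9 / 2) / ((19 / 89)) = 801 / 38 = 21.08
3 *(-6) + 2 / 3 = -52 / 3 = -17.33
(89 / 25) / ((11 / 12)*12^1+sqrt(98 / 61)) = 59719 / 182075 - 623*sqrt(122) / 182075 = 0.29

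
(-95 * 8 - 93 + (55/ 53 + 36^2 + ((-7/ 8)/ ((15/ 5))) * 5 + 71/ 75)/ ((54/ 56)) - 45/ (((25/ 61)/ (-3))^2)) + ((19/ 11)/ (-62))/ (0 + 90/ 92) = -702565125311/ 365978250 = -1919.69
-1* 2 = -2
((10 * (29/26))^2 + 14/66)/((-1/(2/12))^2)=3.46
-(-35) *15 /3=175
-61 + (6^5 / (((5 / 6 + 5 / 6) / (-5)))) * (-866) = 20201987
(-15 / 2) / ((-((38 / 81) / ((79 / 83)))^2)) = 614208015 / 19895432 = 30.87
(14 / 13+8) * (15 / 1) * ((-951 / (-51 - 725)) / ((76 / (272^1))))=14307795 / 23959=597.18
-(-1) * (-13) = -13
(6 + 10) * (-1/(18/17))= -136/9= -15.11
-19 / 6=-3.17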